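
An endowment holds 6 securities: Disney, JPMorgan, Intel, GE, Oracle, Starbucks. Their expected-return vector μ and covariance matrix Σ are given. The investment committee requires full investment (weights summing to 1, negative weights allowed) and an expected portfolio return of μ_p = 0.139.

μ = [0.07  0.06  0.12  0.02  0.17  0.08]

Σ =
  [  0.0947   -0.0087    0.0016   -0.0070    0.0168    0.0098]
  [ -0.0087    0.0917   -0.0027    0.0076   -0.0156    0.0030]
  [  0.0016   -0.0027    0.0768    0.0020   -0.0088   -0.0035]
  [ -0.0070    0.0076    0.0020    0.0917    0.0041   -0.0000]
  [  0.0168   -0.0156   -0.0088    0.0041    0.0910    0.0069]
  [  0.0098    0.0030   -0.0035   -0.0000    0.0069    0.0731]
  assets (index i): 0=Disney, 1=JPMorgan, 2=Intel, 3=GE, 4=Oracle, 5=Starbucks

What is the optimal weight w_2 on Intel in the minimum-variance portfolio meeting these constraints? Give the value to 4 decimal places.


0.3622

u=Σ⁻¹μ = [0.3418  1.0682  1.8739  0.0209  2.1005  0.8962]
v=Σ⁻¹𝟙 = [8.9457  13.0037  14.9069  9.6622  11.6967  11.5566]
a=μᵀu=0.742080  b=𝟙ᵀu=6.301457  c=𝟙ᵀv=69.771788  D=ac−b²=12.067873
λ₁=(c·0.139−b)/D = (69.771788·0.139−6.301457)/12.067873 = 0.281476
λ₂=(a−b·0.139)/D = (0.742080−6.301457·0.139)/12.067873 = -0.011089
w* = 0.281476·u + -0.011089·v:
  w_0 = 0.281476·0.3418 + -0.011089·8.9457 = -0.0030  (Disney)
  w_1 = 0.281476·1.0682 + -0.011089·13.0037 = 0.1565  (JPMorgan)
  w_2 = 0.281476·1.8739 + -0.011089·14.9069 = 0.3622  (Intel)
  w_3 = 0.281476·0.0209 + -0.011089·9.6622 = -0.1013  (GE)
  w_4 = 0.281476·2.1005 + -0.011089·11.6967 = 0.4615  (Oracle)
  w_5 = 0.281476·0.8962 + -0.011089·11.5566 = 0.1241  (Starbucks)
Σw_i=1.0000  μᵀw=0.1390
σ²=wᵀΣw=λ₁·μ_p+λ₂ = 0.281476·0.139 + -0.011089 = 0.028036 ≈ 0.0280


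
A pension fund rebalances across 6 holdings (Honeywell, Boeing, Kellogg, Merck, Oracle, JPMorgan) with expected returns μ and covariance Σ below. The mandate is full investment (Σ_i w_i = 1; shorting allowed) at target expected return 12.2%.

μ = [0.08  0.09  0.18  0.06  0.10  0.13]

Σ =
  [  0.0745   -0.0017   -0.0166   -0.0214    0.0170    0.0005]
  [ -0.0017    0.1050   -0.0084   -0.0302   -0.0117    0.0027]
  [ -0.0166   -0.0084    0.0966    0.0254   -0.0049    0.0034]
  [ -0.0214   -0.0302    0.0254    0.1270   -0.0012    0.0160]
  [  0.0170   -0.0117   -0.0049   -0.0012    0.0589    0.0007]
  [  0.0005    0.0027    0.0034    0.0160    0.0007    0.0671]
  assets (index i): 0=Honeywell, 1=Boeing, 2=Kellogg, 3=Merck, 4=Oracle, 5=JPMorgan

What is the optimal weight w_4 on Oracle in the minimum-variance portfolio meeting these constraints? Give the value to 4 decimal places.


g=Σ⁻¹μ = [1.2756  1.3105  2.1269  0.3813  1.7550  1.6582]
h=Σ⁻¹𝟙 = [15.6229  15.3407  12.0616  10.5290  16.6048  10.8744]
a=μᵀg=1.016775  b=𝟙ᵀg=8.507475  c=𝟙ᵀh=81.033381  D=ac−b²=10.015581
λ₁=(c·0.122−b)/D = (81.033381·0.122−8.507475)/10.015581 = 0.137645
λ₂=(a−b·0.122)/D = (1.016775−8.507475·0.122)/10.015581 = -0.002110
w* = 0.137645·g + -0.002110·h:
  w_0 = 0.137645·1.2756 + -0.002110·15.6229 = 0.1426  (Honeywell)
  w_1 = 0.137645·1.3105 + -0.002110·15.3407 = 0.1480  (Boeing)
  w_2 = 0.137645·2.1269 + -0.002110·12.0616 = 0.2673  (Kellogg)
  w_3 = 0.137645·0.3813 + -0.002110·10.5290 = 0.0303  (Merck)
  w_4 = 0.137645·1.7550 + -0.002110·16.6048 = 0.2065  (Oracle)
  w_5 = 0.137645·1.6582 + -0.002110·10.8744 = 0.2053  (JPMorgan)
Σw_i=1.0000  μᵀw=0.1220
σ²=wᵀΣw=λ₁·μ_p+λ₂ = 0.137645·0.122 + -0.002110 = 0.014682 ≈ 0.0147

0.2065


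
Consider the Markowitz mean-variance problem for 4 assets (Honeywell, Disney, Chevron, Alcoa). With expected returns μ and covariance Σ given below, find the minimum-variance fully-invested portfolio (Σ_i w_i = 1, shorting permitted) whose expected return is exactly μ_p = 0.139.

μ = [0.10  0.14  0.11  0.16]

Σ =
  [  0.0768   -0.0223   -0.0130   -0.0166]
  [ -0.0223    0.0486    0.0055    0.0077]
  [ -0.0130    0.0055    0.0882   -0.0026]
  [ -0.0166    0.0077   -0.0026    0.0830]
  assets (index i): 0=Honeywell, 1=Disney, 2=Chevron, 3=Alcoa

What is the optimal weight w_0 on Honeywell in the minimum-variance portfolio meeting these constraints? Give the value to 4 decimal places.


0.1743

x=Σ⁻¹μ = [3.1524  3.7955  1.5416  2.2544]
y=Σ⁻¹𝟙 = [27.1004  29.0196  13.9711  15.2137]
a=μᵀx=1.376877  b=𝟙ᵀx=10.743801  c=𝟙ᵀy=85.304824  D=ac−b²=2.025005
λ₁=(c·0.139−b)/D = (85.304824·0.139−10.743801)/2.025005 = 0.549910
λ₂=(a−b·0.139)/D = (1.376877−10.743801·0.139)/2.025005 = -0.057536
w* = 0.549910·x + -0.057536·y:
  w_0 = 0.549910·3.1524 + -0.057536·27.1004 = 0.1743  (Honeywell)
  w_1 = 0.549910·3.7955 + -0.057536·29.0196 = 0.4175  (Disney)
  w_2 = 0.549910·1.5416 + -0.057536·13.9711 = 0.0439  (Chevron)
  w_3 = 0.549910·2.2544 + -0.057536·15.2137 = 0.3644  (Alcoa)
Σw_i=1.0000  μᵀw=0.1390
σ²=wᵀΣw=λ₁·μ_p+λ₂ = 0.549910·0.139 + -0.057536 = 0.018901 ≈ 0.0189


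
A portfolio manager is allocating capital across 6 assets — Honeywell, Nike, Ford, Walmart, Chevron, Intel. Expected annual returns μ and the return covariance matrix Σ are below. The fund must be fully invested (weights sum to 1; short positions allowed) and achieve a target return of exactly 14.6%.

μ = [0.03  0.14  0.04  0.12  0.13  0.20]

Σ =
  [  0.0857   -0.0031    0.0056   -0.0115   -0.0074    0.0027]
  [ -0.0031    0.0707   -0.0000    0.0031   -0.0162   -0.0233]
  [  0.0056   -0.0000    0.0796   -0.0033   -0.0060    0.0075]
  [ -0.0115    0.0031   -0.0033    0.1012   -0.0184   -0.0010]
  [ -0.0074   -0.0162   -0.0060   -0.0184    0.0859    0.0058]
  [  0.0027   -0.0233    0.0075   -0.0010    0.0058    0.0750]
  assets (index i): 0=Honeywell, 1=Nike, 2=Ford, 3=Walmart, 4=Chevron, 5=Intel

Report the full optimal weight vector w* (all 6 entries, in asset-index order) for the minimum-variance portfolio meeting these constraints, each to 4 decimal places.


u=Σ⁻¹μ = [0.7756  3.6738  0.3605  1.6465  2.4092  3.5796]
v=Σ⁻¹𝟙 = [15.0117  24.7263  11.9901  15.1187  20.4655  17.8945]
a=μᵀu=1.778729  b=𝟙ᵀu=12.445292  c=𝟙ᵀv=105.206773  D=ac−b²=32.249042
λ₁=(c·0.146−b)/D = (105.206773·0.146−12.445292)/32.249042 = 0.090387
λ₂=(a−b·0.146)/D = (1.778729−12.445292·0.146)/32.249042 = -0.001187
w* = 0.090387·u + -0.001187·v:
  w_0 = 0.090387·0.7756 + -0.001187·15.0117 = 0.0523  (Honeywell)
  w_1 = 0.090387·3.6738 + -0.001187·24.7263 = 0.3027  (Nike)
  w_2 = 0.090387·0.3605 + -0.001187·11.9901 = 0.0184  (Ford)
  w_3 = 0.090387·1.6465 + -0.001187·15.1187 = 0.1309  (Walmart)
  w_4 = 0.090387·2.4092 + -0.001187·20.4655 = 0.1935  (Chevron)
  w_5 = 0.090387·3.5796 + -0.001187·17.8945 = 0.3023  (Intel)
Σw_i=1.0000  μᵀw=0.1460
σ²=wᵀΣw=λ₁·μ_p+λ₂ = 0.090387·0.146 + -0.001187 = 0.012009 ≈ 0.0120

0.0523  0.3027  0.0184  0.1309  0.1935  0.3023


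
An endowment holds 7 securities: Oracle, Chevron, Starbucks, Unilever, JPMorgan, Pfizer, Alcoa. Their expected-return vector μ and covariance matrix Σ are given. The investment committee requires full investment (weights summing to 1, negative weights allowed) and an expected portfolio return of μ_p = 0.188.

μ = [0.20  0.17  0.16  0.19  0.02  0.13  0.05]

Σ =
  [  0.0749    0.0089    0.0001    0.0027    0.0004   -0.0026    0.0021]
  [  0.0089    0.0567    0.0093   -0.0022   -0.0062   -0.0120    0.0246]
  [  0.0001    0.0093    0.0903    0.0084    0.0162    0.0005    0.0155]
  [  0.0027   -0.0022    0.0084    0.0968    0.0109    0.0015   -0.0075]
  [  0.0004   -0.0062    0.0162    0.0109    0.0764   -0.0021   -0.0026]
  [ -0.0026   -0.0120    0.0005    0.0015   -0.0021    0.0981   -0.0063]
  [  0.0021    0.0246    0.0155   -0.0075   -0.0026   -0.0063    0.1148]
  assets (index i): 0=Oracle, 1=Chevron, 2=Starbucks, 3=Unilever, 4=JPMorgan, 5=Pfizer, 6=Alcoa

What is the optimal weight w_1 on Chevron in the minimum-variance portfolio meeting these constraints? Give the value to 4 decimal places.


0.3178

u=Σ⁻¹μ = [2.3194  2.9330  1.3266  1.8089  -0.0120  1.6977  -0.2034]
v=Σ⁻¹𝟙 = [11.2304  17.0194  5.1724  8.7768  12.6163  13.0510  5.7353]
a=μᵀu=1.728743  b=𝟙ᵀu=9.870269  c=𝟙ᵀv=73.601640  D=ac−b²=29.816151
λ₁=(c·0.188−b)/D = (73.601640·0.188−9.870269)/29.816151 = 0.133043
λ₂=(a−b·0.188)/D = (1.728743−9.870269·0.188)/29.816151 = -0.004255
w* = 0.133043·u + -0.004255·v:
  w_0 = 0.133043·2.3194 + -0.004255·11.2304 = 0.2608  (Oracle)
  w_1 = 0.133043·2.9330 + -0.004255·17.0194 = 0.3178  (Chevron)
  w_2 = 0.133043·1.3266 + -0.004255·5.1724 = 0.1545  (Starbucks)
  w_3 = 0.133043·1.8089 + -0.004255·8.7768 = 0.2033  (Unilever)
  w_4 = 0.133043·-0.0120 + -0.004255·12.6163 = -0.0553  (JPMorgan)
  w_5 = 0.133043·1.6977 + -0.004255·13.0510 = 0.1703  (Pfizer)
  w_6 = 0.133043·-0.2034 + -0.004255·5.7353 = -0.0515  (Alcoa)
Σw_i=1.0000  μᵀw=0.1880
σ²=wᵀΣw=λ₁·μ_p+λ₂ = 0.133043·0.188 + -0.004255 = 0.020757 ≈ 0.0208


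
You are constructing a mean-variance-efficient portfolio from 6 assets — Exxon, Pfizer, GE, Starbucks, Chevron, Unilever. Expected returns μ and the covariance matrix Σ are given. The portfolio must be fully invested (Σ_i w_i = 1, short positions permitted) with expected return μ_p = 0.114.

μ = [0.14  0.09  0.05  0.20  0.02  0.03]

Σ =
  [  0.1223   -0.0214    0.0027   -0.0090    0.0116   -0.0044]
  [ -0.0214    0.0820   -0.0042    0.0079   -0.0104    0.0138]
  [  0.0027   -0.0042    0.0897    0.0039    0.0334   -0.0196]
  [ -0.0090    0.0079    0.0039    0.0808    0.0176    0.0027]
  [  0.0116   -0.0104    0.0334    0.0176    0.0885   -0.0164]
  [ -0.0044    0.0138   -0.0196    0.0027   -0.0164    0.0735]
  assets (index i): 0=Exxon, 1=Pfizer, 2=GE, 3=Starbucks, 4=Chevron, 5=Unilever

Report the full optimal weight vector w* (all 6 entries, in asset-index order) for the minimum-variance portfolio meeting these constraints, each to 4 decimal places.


0.2075  0.1948  0.1488  0.2749  0.0221  0.1520

p=Σ⁻¹μ = [1.5936  1.1811  0.7257  2.6234  -0.5940  0.2464]
q=Σ⁻¹𝟙 = [10.6896  12.9573  11.5385  9.4026  8.2320  16.3809]
a=μᵀp=0.885886  b=𝟙ᵀp=5.776219  c=𝟙ᵀq=69.200912  D=ac−b²=27.939403
λ₁=(c·0.114−b)/D = (69.200912·0.114−5.776219)/27.939403 = 0.075617
λ₂=(a−b·0.114)/D = (0.885886−5.776219·0.114)/27.939403 = 0.008139
w* = 0.075617·p + 0.008139·q:
  w_0 = 0.075617·1.5936 + 0.008139·10.6896 = 0.2075  (Exxon)
  w_1 = 0.075617·1.1811 + 0.008139·12.9573 = 0.1948  (Pfizer)
  w_2 = 0.075617·0.7257 + 0.008139·11.5385 = 0.1488  (GE)
  w_3 = 0.075617·2.6234 + 0.008139·9.4026 = 0.2749  (Starbucks)
  w_4 = 0.075617·-0.5940 + 0.008139·8.2320 = 0.0221  (Chevron)
  w_5 = 0.075617·0.2464 + 0.008139·16.3809 = 0.1520  (Unilever)
Σw_i=1.0000  μᵀw=0.1140
σ²=wᵀΣw=λ₁·μ_p+λ₂ = 0.075617·0.114 + 0.008139 = 0.016759 ≈ 0.0168


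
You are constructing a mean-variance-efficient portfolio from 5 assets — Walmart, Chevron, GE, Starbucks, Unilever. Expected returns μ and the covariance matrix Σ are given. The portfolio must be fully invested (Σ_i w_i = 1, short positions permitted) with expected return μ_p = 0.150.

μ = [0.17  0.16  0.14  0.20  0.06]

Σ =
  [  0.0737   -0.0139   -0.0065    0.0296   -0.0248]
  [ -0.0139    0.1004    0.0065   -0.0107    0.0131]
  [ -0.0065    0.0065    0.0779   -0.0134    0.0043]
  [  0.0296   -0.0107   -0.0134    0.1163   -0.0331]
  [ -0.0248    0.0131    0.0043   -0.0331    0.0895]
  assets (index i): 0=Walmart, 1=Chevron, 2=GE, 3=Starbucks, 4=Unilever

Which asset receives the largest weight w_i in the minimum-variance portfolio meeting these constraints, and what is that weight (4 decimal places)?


Walmart (0.2580)

g=Σ⁻¹μ = [2.6384  1.8014  2.1066  1.9577  1.7606]
h=Σ⁻¹𝟙 = [18.2511  10.4086  14.5089  11.8134  18.3789]
a=μᵀg=1.528857  b=𝟙ᵀg=10.264732  c=𝟙ᵀh=73.360952  D=ac−b²=6.793658
λ₁=(c·0.150−b)/D = (73.360952·0.150−10.264732)/6.793658 = 0.108838
λ₂=(a−b·0.150)/D = (1.528857−10.264732·0.150)/6.793658 = -0.001598
w* = 0.108838·g + -0.001598·h:
  w_0 = 0.108838·2.6384 + -0.001598·18.2511 = 0.2580  (Walmart)
  w_1 = 0.108838·1.8014 + -0.001598·10.4086 = 0.1794  (Chevron)
  w_2 = 0.108838·2.1066 + -0.001598·14.5089 = 0.2061  (GE)
  w_3 = 0.108838·1.9577 + -0.001598·11.8134 = 0.1942  (Starbucks)
  w_4 = 0.108838·1.7606 + -0.001598·18.3789 = 0.1623  (Unilever)
Σw_i=1.0000  μᵀw=0.1500
σ²=wᵀΣw=λ₁·μ_p+λ₂ = 0.108838·0.150 + -0.001598 = 0.014728 ≈ 0.0147


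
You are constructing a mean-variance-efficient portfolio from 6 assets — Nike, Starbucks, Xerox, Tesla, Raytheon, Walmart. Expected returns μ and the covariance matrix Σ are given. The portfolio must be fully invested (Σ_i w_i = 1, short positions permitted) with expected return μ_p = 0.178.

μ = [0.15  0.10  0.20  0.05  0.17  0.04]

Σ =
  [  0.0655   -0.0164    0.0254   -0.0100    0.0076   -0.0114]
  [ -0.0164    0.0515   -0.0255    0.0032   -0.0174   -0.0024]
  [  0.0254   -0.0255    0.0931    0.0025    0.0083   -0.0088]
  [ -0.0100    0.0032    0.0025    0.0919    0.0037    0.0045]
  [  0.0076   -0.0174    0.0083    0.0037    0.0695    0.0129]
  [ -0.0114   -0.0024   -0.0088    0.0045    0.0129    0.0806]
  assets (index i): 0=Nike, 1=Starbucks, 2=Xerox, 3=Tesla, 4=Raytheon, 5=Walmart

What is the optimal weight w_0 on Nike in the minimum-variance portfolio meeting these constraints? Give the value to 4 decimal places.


u=Σ⁻¹μ = [2.3627  5.0343  2.6812  0.3956  2.9626  0.7768]
v=Σ⁻¹𝟙 = [21.4088  39.6211  15.4087  9.9988  16.8010  15.0499]
a=μᵀu=1.948573  b=𝟙ᵀu=14.213266  c=𝟙ᵀv=118.288218  D=ac−b²=28.476285
λ₁=(c·0.178−b)/D = (118.288218·0.178−14.213266)/28.476285 = 0.240271
λ₂=(a−b·0.178)/D = (1.948573−14.213266·0.178)/28.476285 = -0.020417
w* = 0.240271·u + -0.020417·v:
  w_0 = 0.240271·2.3627 + -0.020417·21.4088 = 0.1306  (Nike)
  w_1 = 0.240271·5.0343 + -0.020417·39.6211 = 0.4007  (Starbucks)
  w_2 = 0.240271·2.6812 + -0.020417·15.4087 = 0.3296  (Xerox)
  w_3 = 0.240271·0.3956 + -0.020417·9.9988 = -0.1091  (Tesla)
  w_4 = 0.240271·2.9626 + -0.020417·16.8010 = 0.3688  (Raytheon)
  w_5 = 0.240271·0.7768 + -0.020417·15.0499 = -0.1206  (Walmart)
Σw_i=1.0000  μᵀw=0.1780
σ²=wᵀΣw=λ₁·μ_p+λ₂ = 0.240271·0.178 + -0.020417 = 0.022352 ≈ 0.0224

0.1306


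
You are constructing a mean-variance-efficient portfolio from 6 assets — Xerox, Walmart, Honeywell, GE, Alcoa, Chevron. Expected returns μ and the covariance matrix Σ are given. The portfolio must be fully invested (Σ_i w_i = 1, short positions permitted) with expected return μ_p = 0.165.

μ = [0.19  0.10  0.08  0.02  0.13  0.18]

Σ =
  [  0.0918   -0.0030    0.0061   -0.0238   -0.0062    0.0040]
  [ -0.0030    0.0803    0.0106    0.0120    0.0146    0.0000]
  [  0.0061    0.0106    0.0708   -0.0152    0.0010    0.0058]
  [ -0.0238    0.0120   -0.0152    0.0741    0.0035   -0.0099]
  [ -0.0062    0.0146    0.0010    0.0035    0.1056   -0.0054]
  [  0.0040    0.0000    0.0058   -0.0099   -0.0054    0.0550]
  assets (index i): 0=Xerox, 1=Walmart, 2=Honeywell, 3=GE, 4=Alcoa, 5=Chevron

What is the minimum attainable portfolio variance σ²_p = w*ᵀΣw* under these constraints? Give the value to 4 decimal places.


0.0215

u=Σ⁻¹μ = [2.3646  0.7532  0.8295  1.4683  1.3838  3.4134]
v=Σ⁻¹𝟙 = [15.8097  5.8590  14.9994  22.9860  9.7345  20.5435]
a=μᵀu=1.414624  b=𝟙ᵀu=10.212724  c=𝟙ᵀv=89.932060  D=ac−b²=22.920332
λ₁=(c·0.165−b)/D = (89.932060·0.165−10.212724)/22.920332 = 0.201832
λ₂=(a−b·0.165)/D = (1.414624−10.212724·0.165)/22.920332 = -0.011801
w* = 0.201832·u + -0.011801·v:
  w_0 = 0.201832·2.3646 + -0.011801·15.8097 = 0.2907  (Xerox)
  w_1 = 0.201832·0.7532 + -0.011801·5.8590 = 0.0829  (Walmart)
  w_2 = 0.201832·0.8295 + -0.011801·14.9994 = -0.0096  (Honeywell)
  w_3 = 0.201832·1.4683 + -0.011801·22.9860 = 0.0251  (GE)
  w_4 = 0.201832·1.3838 + -0.011801·9.7345 = 0.1644  (Alcoa)
  w_5 = 0.201832·3.4134 + -0.011801·20.5435 = 0.4465  (Chevron)
Σw_i=1.0000  μᵀw=0.1650
σ²=wᵀΣw=λ₁·μ_p+λ₂ = 0.201832·0.165 + -0.011801 = 0.021502 ≈ 0.0215


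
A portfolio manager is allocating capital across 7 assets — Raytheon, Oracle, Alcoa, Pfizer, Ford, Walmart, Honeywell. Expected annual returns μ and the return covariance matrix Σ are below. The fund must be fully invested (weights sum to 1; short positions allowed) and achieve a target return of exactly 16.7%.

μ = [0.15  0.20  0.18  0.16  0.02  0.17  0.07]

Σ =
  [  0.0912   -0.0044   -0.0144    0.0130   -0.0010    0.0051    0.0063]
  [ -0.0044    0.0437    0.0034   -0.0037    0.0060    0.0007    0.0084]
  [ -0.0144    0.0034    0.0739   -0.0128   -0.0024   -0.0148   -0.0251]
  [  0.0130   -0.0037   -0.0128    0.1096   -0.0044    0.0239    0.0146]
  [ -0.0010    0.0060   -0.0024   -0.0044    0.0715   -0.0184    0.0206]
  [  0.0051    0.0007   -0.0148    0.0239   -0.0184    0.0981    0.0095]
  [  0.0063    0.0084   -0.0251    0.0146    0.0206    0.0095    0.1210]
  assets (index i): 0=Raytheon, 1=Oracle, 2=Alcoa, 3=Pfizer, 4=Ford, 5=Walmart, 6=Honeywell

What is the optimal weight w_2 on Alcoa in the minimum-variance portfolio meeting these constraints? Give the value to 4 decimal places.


0.2412

u=Σ⁻¹μ = [2.0793  4.4458  3.4110  1.3169  0.4604  1.8259  0.4886]
v=Σ⁻¹𝟙 = [13.2629  19.6850  21.7459  7.7052  15.3054  13.0415  6.1589]
a=μᵀu=2.379544  b=𝟙ᵀu=14.027825  c=𝟙ᵀv=96.904880  D=ac−b²=33.809517
λ₁=(c·0.167−b)/D = (96.904880·0.167−14.027825)/33.809517 = 0.063748
λ₂=(a−b·0.167)/D = (2.379544−14.027825·0.167)/33.809517 = 0.001091
w* = 0.063748·u + 0.001091·v:
  w_0 = 0.063748·2.0793 + 0.001091·13.2629 = 0.1470  (Raytheon)
  w_1 = 0.063748·4.4458 + 0.001091·19.6850 = 0.3049  (Oracle)
  w_2 = 0.063748·3.4110 + 0.001091·21.7459 = 0.2412  (Alcoa)
  w_3 = 0.063748·1.3169 + 0.001091·7.7052 = 0.0924  (Pfizer)
  w_4 = 0.063748·0.4604 + 0.001091·15.3054 = 0.0461  (Ford)
  w_5 = 0.063748·1.8259 + 0.001091·13.0415 = 0.1306  (Walmart)
  w_6 = 0.063748·0.4886 + 0.001091·6.1589 = 0.0379  (Honeywell)
Σw_i=1.0000  μᵀw=0.1670
σ²=wᵀΣw=λ₁·μ_p+λ₂ = 0.063748·0.167 + 0.001091 = 0.011737 ≈ 0.0117


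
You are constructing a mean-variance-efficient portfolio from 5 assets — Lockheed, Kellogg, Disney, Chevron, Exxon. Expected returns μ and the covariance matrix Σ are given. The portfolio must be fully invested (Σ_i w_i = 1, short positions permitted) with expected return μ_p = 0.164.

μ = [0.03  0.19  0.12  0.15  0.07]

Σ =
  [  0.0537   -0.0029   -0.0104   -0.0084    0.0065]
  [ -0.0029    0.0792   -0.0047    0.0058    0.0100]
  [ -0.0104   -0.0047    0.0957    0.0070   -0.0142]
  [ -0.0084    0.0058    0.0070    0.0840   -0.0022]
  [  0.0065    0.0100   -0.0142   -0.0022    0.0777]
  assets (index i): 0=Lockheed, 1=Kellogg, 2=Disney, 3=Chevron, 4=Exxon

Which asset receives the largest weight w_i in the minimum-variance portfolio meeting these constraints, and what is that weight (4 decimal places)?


Kellogg (0.4952)

g=Σ⁻¹μ = [1.1279  2.3043  1.4930  1.6367  0.8292]
h=Σ⁻¹𝟙 = [22.4933  11.8199  14.4105  12.4632  12.4536]
a=μᵀg=0.954364  b=𝟙ᵀg=7.391075  c=𝟙ᵀh=73.640487  D=ac−b²=15.651846
λ₁=(c·0.164−b)/D = (73.640487·0.164−7.391075)/15.651846 = 0.299387
λ₂=(a−b·0.164)/D = (0.954364−7.391075·0.164)/15.651846 = -0.016469
w* = 0.299387·g + -0.016469·h:
  w_0 = 0.299387·1.1279 + -0.016469·22.4933 = -0.0328  (Lockheed)
  w_1 = 0.299387·2.3043 + -0.016469·11.8199 = 0.4952  (Kellogg)
  w_2 = 0.299387·1.4930 + -0.016469·14.4105 = 0.2097  (Disney)
  w_3 = 0.299387·1.6367 + -0.016469·12.4632 = 0.2847  (Chevron)
  w_4 = 0.299387·0.8292 + -0.016469·12.4536 = 0.0431  (Exxon)
Σw_i=1.0000  μᵀw=0.1640
σ²=wᵀΣw=λ₁·μ_p+λ₂ = 0.299387·0.164 + -0.016469 = 0.032630 ≈ 0.0326


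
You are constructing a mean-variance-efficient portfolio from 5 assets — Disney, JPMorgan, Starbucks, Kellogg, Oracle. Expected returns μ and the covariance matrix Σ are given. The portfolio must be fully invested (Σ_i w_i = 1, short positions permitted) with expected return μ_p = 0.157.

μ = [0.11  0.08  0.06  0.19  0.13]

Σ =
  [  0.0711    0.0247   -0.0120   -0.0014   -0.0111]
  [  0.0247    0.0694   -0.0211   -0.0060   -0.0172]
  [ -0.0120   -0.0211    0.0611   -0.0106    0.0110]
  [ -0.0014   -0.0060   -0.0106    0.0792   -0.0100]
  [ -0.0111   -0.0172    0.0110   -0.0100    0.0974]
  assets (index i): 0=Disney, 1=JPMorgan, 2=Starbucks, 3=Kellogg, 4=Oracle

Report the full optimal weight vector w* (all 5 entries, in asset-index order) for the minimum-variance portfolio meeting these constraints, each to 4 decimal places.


p=Σ⁻¹μ = [1.5836  2.0011  2.1747  3.1149  1.9428]
q=Σ⁻¹𝟙 = [13.3024  23.6197  27.9749  20.2732  14.8760]
a=μᵀp=1.309164  b=𝟙ᵀp=10.817111  c=𝟙ᵀq=100.046099  D=ac−b²=13.966886
λ₁=(c·0.157−b)/D = (100.046099·0.157−10.817111)/13.966886 = 0.350123
λ₂=(a−b·0.157)/D = (1.309164−10.817111·0.157)/13.966886 = -0.027860
w* = 0.350123·p + -0.027860·q:
  w_0 = 0.350123·1.5836 + -0.027860·13.3024 = 0.1839  (Disney)
  w_1 = 0.350123·2.0011 + -0.027860·23.6197 = 0.0426  (JPMorgan)
  w_2 = 0.350123·2.1747 + -0.027860·27.9749 = -0.0180  (Starbucks)
  w_3 = 0.350123·3.1149 + -0.027860·20.2732 = 0.5258  (Kellogg)
  w_4 = 0.350123·1.9428 + -0.027860·14.8760 = 0.2658  (Oracle)
Σw_i=1.0000  μᵀw=0.1570
σ²=wᵀΣw=λ₁·μ_p+λ₂ = 0.350123·0.157 + -0.027860 = 0.027109 ≈ 0.0271

0.1839  0.0426  -0.0180  0.5258  0.2658


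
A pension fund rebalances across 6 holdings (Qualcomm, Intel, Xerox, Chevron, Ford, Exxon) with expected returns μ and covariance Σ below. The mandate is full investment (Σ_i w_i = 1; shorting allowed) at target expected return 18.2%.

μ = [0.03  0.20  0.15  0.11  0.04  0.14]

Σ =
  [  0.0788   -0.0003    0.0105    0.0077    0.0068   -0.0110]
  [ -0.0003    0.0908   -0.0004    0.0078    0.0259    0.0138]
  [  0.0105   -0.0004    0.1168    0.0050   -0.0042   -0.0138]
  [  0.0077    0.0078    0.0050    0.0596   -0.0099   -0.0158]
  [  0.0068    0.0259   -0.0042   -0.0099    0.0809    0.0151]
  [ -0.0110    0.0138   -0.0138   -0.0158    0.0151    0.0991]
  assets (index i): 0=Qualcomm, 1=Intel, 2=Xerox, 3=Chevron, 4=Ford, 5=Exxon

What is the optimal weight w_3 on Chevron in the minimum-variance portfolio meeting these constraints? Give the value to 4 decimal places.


u=Σ⁻¹μ = [0.2676  1.8255  1.3821  1.8859  -0.1274  1.7008]
v=Σ⁻¹𝟙 = [10.6216  4.4307  8.7467  19.3624  10.3764  13.3768]
a=μᵀu=1.020896  b=𝟙ᵀu=6.934471  c=𝟙ᵀv=66.914665  D=ac−b²=20.226012
λ₁=(c·0.182−b)/D = (66.914665·0.182−6.934471)/20.226012 = 0.259270
λ₂=(a−b·0.182)/D = (1.020896−6.934471·0.182)/20.226012 = -0.011924
w* = 0.259270·u + -0.011924·v:
  w_0 = 0.259270·0.2676 + -0.011924·10.6216 = -0.0573  (Qualcomm)
  w_1 = 0.259270·1.8255 + -0.011924·4.4307 = 0.4205  (Intel)
  w_2 = 0.259270·1.3821 + -0.011924·8.7467 = 0.2540  (Xerox)
  w_3 = 0.259270·1.8859 + -0.011924·19.3624 = 0.2581  (Chevron)
  w_4 = 0.259270·-0.1274 + -0.011924·10.3764 = -0.1568  (Ford)
  w_5 = 0.259270·1.7008 + -0.011924·13.3768 = 0.2815  (Exxon)
Σw_i=1.0000  μᵀw=0.1820
σ²=wᵀΣw=λ₁·μ_p+λ₂ = 0.259270·0.182 + -0.011924 = 0.035263 ≈ 0.0353

0.2581


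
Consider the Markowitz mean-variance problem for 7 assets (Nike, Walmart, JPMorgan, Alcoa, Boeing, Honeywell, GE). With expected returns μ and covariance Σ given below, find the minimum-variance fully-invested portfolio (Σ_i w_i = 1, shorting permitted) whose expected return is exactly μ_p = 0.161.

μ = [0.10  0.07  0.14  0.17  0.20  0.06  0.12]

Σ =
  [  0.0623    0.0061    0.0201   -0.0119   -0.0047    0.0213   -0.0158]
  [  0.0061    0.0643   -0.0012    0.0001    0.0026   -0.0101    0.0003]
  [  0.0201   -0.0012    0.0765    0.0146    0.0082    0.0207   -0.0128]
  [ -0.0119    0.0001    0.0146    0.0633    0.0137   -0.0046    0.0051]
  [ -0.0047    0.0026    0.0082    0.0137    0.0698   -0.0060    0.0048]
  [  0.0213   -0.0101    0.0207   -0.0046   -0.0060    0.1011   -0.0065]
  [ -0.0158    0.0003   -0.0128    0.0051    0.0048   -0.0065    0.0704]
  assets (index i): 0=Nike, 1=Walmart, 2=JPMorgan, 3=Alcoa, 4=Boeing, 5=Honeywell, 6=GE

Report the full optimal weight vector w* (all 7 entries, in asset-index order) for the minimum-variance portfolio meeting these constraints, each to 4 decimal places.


g=Σ⁻¹μ = [2.2601  0.8464  0.7969  2.2830  2.3378  0.4142  2.0665]
h=Σ⁻¹𝟙 = [18.1349  14.7867  5.1375  14.8062  11.0118  8.9901  18.1523]
a=μᵀg=1.525324  b=𝟙ᵀg=11.004916  c=𝟙ᵀh=91.019547  D=ac−b²=17.726119
λ₁=(c·0.161−b)/D = (91.019547·0.161−11.004916)/17.726119 = 0.205867
λ₂=(a−b·0.161)/D = (1.525324−11.004916·0.161)/17.726119 = -0.013904
w* = 0.205867·g + -0.013904·h:
  w_0 = 0.205867·2.2601 + -0.013904·18.1349 = 0.2131  (Nike)
  w_1 = 0.205867·0.8464 + -0.013904·14.7867 = -0.0313  (Walmart)
  w_2 = 0.205867·0.7969 + -0.013904·5.1375 = 0.0926  (JPMorgan)
  w_3 = 0.205867·2.2830 + -0.013904·14.8062 = 0.2641  (Alcoa)
  w_4 = 0.205867·2.3378 + -0.013904·11.0118 = 0.3282  (Boeing)
  w_5 = 0.205867·0.4142 + -0.013904·8.9901 = -0.0397  (Honeywell)
  w_6 = 0.205867·2.0665 + -0.013904·18.1523 = 0.1730  (GE)
Σw_i=1.0000  μᵀw=0.1610
σ²=wᵀΣw=λ₁·μ_p+λ₂ = 0.205867·0.161 + -0.013904 = 0.019240 ≈ 0.0192

0.2131  -0.0313  0.0926  0.2641  0.3282  -0.0397  0.1730


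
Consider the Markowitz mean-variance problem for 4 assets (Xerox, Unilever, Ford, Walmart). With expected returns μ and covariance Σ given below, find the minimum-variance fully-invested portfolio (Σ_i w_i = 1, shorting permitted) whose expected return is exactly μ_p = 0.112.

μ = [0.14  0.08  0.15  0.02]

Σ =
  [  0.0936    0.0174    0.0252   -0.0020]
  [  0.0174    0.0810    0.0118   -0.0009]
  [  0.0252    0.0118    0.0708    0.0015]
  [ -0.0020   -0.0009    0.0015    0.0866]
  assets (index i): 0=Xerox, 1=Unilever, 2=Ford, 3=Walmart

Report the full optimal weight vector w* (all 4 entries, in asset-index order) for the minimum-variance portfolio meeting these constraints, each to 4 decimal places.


0.2338  0.1990  0.4000  0.1671

g=Σ⁻¹μ = [0.9458  0.5413  1.6869  0.2292]
h=Σ⁻¹𝟙 = [6.4556  9.6350  9.9744  11.6238]
a=μᵀg=0.433341  b=𝟙ᵀg=3.403225  c=𝟙ᵀh=37.688834  D=ac−b²=4.750169
λ₁=(c·0.112−b)/D = (37.688834·0.112−3.403225)/4.750169 = 0.172189
λ₂=(a−b·0.112)/D = (0.433341−3.403225·0.112)/4.750169 = 0.010985
w* = 0.172189·g + 0.010985·h:
  w_0 = 0.172189·0.9458 + 0.010985·6.4556 = 0.2338  (Xerox)
  w_1 = 0.172189·0.5413 + 0.010985·9.6350 = 0.1990  (Unilever)
  w_2 = 0.172189·1.6869 + 0.010985·9.9744 = 0.4000  (Ford)
  w_3 = 0.172189·0.2292 + 0.010985·11.6238 = 0.1671  (Walmart)
Σw_i=1.0000  μᵀw=0.1120
σ²=wᵀΣw=λ₁·μ_p+λ₂ = 0.172189·0.112 + 0.010985 = 0.030270 ≈ 0.0303


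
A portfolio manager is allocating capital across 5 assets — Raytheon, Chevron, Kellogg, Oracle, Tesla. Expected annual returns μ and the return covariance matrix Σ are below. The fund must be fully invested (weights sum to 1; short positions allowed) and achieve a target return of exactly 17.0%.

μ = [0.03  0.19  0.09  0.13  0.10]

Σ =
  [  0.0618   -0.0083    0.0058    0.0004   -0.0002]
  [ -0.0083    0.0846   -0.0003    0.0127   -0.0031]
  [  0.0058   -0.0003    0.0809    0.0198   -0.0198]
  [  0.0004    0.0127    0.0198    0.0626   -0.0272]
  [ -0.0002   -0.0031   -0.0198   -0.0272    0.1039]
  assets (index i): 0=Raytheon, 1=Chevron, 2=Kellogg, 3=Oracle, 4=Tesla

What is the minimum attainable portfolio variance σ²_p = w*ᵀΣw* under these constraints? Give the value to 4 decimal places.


u=Σ⁻¹μ = [0.6617  2.0625  0.9888  2.1085  1.7657]
v=Σ⁻¹𝟙 = [16.6315  11.5094  11.0559  17.2601  16.6255]
a=μᵀu=0.951382  b=𝟙ᵀu=7.587125  c=𝟙ᵀv=73.082388  D=ac−b²=11.964779
λ₁=(c·0.170−b)/D = (73.082388·0.170−7.587125)/11.964779 = 0.404260
λ₂=(a−b·0.170)/D = (0.951382−7.587125·0.170)/11.964779 = -0.028285
w* = 0.404260·u + -0.028285·v:
  w_0 = 0.404260·0.6617 + -0.028285·16.6315 = -0.2029  (Raytheon)
  w_1 = 0.404260·2.0625 + -0.028285·11.5094 = 0.5082  (Chevron)
  w_2 = 0.404260·0.9888 + -0.028285·11.0559 = 0.0870  (Kellogg)
  w_3 = 0.404260·2.1085 + -0.028285·17.2601 = 0.3642  (Oracle)
  w_4 = 0.404260·1.7657 + -0.028285·16.6255 = 0.2435  (Tesla)
Σw_i=1.0000  μᵀw=0.1700
σ²=wᵀΣw=λ₁·μ_p+λ₂ = 0.404260·0.170 + -0.028285 = 0.040439 ≈ 0.0404

0.0404


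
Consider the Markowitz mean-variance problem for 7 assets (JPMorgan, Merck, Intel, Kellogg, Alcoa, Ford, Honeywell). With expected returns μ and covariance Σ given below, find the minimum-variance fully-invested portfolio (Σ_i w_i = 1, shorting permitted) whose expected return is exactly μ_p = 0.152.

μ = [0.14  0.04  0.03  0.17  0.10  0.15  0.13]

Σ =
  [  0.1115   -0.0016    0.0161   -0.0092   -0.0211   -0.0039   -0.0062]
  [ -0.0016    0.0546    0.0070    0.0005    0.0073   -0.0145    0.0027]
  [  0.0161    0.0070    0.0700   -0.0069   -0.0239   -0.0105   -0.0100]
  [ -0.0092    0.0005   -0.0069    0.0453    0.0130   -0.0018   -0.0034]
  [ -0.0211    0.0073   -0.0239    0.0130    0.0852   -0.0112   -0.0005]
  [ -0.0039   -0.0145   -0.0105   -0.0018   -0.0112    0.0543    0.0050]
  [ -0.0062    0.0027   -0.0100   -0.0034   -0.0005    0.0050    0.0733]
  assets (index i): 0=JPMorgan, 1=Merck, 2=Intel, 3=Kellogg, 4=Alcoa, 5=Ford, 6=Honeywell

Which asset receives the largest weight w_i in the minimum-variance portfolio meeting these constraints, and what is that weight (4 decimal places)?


Kellogg (0.3831)

x=Σ⁻¹μ = [1.9786  1.1961  1.8226  4.1676  1.9652  3.9279  2.0843]
y=Σ⁻¹𝟙 = [13.6929  20.3542  26.3283  25.0686  21.4660  33.6509  16.6567]
a=μᵀx=2.144683  b=𝟙ᵀx=17.142292  c=𝟙ᵀy=157.217580  D=ac−b²=43.323767
λ₁=(c·0.152−b)/D = (157.217580·0.152−17.142292)/43.323767 = 0.155914
λ₂=(a−b·0.152)/D = (2.144683−17.142292·0.152)/43.323767 = -0.010640
w* = 0.155914·x + -0.010640·y:
  w_0 = 0.155914·1.9786 + -0.010640·13.6929 = 0.1628  (JPMorgan)
  w_1 = 0.155914·1.1961 + -0.010640·20.3542 = -0.0301  (Merck)
  w_2 = 0.155914·1.8226 + -0.010640·26.3283 = 0.0040  (Intel)
  w_3 = 0.155914·4.1676 + -0.010640·25.0686 = 0.3831  (Kellogg)
  w_4 = 0.155914·1.9652 + -0.010640·21.4660 = 0.0780  (Alcoa)
  w_5 = 0.155914·3.9279 + -0.010640·33.6509 = 0.2544  (Ford)
  w_6 = 0.155914·2.0843 + -0.010640·16.6567 = 0.1477  (Honeywell)
Σw_i=1.0000  μᵀw=0.1520
σ²=wᵀΣw=λ₁·μ_p+λ₂ = 0.155914·0.152 + -0.010640 = 0.013059 ≈ 0.0131


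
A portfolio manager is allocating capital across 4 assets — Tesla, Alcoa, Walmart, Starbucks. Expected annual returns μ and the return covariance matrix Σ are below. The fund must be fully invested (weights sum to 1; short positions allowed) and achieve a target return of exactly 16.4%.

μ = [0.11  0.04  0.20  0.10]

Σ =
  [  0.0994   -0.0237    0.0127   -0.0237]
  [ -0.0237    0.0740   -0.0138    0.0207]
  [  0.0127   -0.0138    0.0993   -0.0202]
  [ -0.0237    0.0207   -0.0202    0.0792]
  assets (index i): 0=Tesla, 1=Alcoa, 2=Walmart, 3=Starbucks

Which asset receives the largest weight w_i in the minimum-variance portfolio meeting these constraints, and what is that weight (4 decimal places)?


p=Σ⁻¹μ = [1.5124  0.8823  2.3682  2.0886]
q=Σ⁻¹𝟙 = [16.2390  16.6136  13.6862  16.6341]
a=μᵀp=0.884151  b=𝟙ᵀp=6.851495  c=𝟙ᵀq=63.172989  D=ac−b²=8.911463
λ₁=(c·0.164−b)/D = (63.172989·0.164−6.851495)/8.911463 = 0.393749
λ₂=(a−b·0.164)/D = (0.884151−6.851495·0.164)/8.911463 = -0.026875
w* = 0.393749·p + -0.026875·q:
  w_0 = 0.393749·1.5124 + -0.026875·16.2390 = 0.1591  (Tesla)
  w_1 = 0.393749·0.8823 + -0.026875·16.6136 = -0.0991  (Alcoa)
  w_2 = 0.393749·2.3682 + -0.026875·13.6862 = 0.5646  (Walmart)
  w_3 = 0.393749·2.0886 + -0.026875·16.6341 = 0.3753  (Starbucks)
Σw_i=1.0000  μᵀw=0.1640
σ²=wᵀΣw=λ₁·μ_p+λ₂ = 0.393749·0.164 + -0.026875 = 0.037700 ≈ 0.0377

Walmart (0.5646)


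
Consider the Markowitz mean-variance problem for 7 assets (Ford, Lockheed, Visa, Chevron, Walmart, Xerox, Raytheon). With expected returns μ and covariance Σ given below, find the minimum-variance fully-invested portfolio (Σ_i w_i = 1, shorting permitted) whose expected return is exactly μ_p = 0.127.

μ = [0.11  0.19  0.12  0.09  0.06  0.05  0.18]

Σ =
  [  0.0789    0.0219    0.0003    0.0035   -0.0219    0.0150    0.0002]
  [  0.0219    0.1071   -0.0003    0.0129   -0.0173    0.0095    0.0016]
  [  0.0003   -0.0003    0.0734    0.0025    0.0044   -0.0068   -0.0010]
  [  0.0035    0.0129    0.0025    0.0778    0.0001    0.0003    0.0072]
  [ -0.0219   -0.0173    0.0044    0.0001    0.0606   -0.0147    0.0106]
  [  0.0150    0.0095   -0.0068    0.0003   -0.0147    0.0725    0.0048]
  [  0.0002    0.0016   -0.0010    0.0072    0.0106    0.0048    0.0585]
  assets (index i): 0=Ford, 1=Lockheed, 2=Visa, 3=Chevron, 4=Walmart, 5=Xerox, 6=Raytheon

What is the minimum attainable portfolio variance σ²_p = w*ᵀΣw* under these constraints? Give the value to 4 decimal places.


g=Σ⁻¹μ = [1.2109  1.6126  1.6153  0.5300  1.4164  0.4859  2.6945]
h=Σ⁻¹𝟙 = [13.9339  7.8650  13.3610  9.4634  24.7696  15.4446  10.1395]
a=μᵀg=1.275417  b=𝟙ᵀg=9.565632  c=𝟙ᵀh=94.977085  D=ac−b²=29.634106
λ₁=(c·0.127−b)/D = (94.977085·0.127−9.565632)/29.634106 = 0.084243
λ₂=(a−b·0.127)/D = (1.275417−9.565632·0.127)/29.634106 = 0.002044
w* = 0.084243·g + 0.002044·h:
  w_0 = 0.084243·1.2109 + 0.002044·13.9339 = 0.1305  (Ford)
  w_1 = 0.084243·1.6126 + 0.002044·7.8650 = 0.1519  (Lockheed)
  w_2 = 0.084243·1.6153 + 0.002044·13.3610 = 0.1634  (Visa)
  w_3 = 0.084243·0.5300 + 0.002044·9.4634 = 0.0640  (Chevron)
  w_4 = 0.084243·1.4164 + 0.002044·24.7696 = 0.1700  (Walmart)
  w_5 = 0.084243·0.4859 + 0.002044·15.4446 = 0.0725  (Xerox)
  w_6 = 0.084243·2.6945 + 0.002044·10.1395 = 0.2477  (Raytheon)
Σw_i=1.0000  μᵀw=0.1270
σ²=wᵀΣw=λ₁·μ_p+λ₂ = 0.084243·0.127 + 0.002044 = 0.012743 ≈ 0.0127

0.0127


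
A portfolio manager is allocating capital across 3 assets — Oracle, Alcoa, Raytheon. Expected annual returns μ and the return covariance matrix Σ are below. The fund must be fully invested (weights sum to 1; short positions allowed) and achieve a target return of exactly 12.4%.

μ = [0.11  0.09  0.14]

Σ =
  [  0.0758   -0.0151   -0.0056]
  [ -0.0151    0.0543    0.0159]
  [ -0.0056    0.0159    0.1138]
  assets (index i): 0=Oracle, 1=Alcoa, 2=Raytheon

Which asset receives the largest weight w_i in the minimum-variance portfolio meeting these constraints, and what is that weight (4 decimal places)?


Raytheon (0.5171)

u=Σ⁻¹μ = [1.9033  1.8758  1.0618]
v=Σ⁻¹𝟙 = [17.9599  21.4565  6.6733]
a=μᵀu=0.526841  b=𝟙ᵀu=4.840939  c=𝟙ᵀv=46.089751  D=ac−b²=0.847268
λ₁=(c·0.124−b)/D = (46.089751·0.124−4.840939)/0.847268 = 1.031775
λ₂=(a−b·0.124)/D = (0.526841−4.840939·0.124)/0.847268 = -0.086673
w* = 1.031775·u + -0.086673·v:
  w_0 = 1.031775·1.9033 + -0.086673·17.9599 = 0.4071  (Oracle)
  w_1 = 1.031775·1.8758 + -0.086673·21.4565 = 0.0757  (Alcoa)
  w_2 = 1.031775·1.0618 + -0.086673·6.6733 = 0.5171  (Raytheon)
Σw_i=1.0000  μᵀw=0.1240
σ²=wᵀΣw=λ₁·μ_p+λ₂ = 1.031775·0.124 + -0.086673 = 0.041267 ≈ 0.0413


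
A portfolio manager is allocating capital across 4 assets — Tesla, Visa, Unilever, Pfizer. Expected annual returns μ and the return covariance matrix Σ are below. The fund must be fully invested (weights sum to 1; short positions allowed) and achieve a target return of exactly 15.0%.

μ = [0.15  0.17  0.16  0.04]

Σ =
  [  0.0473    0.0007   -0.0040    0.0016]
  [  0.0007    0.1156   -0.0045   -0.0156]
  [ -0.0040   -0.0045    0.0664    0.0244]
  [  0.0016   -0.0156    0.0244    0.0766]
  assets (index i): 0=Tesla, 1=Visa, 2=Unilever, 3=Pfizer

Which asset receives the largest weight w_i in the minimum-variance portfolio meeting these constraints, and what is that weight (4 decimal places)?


Tesla (0.4243)

x=Σ⁻¹μ = [3.3857  1.5422  2.7598  -0.1136]
y=Σ⁻¹𝟙 = [21.7484  10.4529  13.2128  10.5206]
a=μᵀx=1.207054  b=𝟙ᵀx=7.574129  c=𝟙ᵀy=55.934701  D=ac−b²=10.148752
λ₁=(c·0.150−b)/D = (55.934701·0.150−7.574129)/10.148752 = 0.080411
λ₂=(a−b·0.150)/D = (1.207054−7.574129·0.150)/10.148752 = 0.006989
w* = 0.080411·x + 0.006989·y:
  w_0 = 0.080411·3.3857 + 0.006989·21.7484 = 0.4243  (Tesla)
  w_1 = 0.080411·1.5422 + 0.006989·10.4529 = 0.1971  (Visa)
  w_2 = 0.080411·2.7598 + 0.006989·13.2128 = 0.3143  (Unilever)
  w_3 = 0.080411·-0.1136 + 0.006989·10.5206 = 0.0644  (Pfizer)
Σw_i=1.0000  μᵀw=0.1500
σ²=wᵀΣw=λ₁·μ_p+λ₂ = 0.080411·0.150 + 0.006989 = 0.019051 ≈ 0.0191


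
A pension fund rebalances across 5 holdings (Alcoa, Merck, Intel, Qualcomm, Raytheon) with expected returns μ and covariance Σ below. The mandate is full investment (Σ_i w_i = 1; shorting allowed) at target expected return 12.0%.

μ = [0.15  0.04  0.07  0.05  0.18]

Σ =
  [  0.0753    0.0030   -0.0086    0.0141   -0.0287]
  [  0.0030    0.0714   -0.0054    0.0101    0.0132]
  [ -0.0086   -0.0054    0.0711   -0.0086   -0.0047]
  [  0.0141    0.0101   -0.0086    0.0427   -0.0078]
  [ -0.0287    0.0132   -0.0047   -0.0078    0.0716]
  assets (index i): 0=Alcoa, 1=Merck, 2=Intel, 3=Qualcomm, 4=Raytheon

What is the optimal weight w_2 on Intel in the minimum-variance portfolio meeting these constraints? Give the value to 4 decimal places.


p=Σ⁻¹μ = [3.6259  -0.4223  1.8235  1.2260  4.2985]
q=Σ⁻¹𝟙 = [20.5078  6.7735  21.6079  23.9577  24.9663]
a=μᵀp=1.489655  b=𝟙ᵀp=10.551493  c=𝟙ᵀq=97.813281  D=ac−b²=34.374013
λ₁=(c·0.120−b)/D = (97.813281·0.120−10.551493)/34.374013 = 0.034506
λ₂=(a−b·0.120)/D = (1.489655−10.551493·0.120)/34.374013 = 0.006501
w* = 0.034506·p + 0.006501·q:
  w_0 = 0.034506·3.6259 + 0.006501·20.5078 = 0.2584  (Alcoa)
  w_1 = 0.034506·-0.4223 + 0.006501·6.7735 = 0.0295  (Merck)
  w_2 = 0.034506·1.8235 + 0.006501·21.6079 = 0.2034  (Intel)
  w_3 = 0.034506·1.2260 + 0.006501·23.9577 = 0.1981  (Qualcomm)
  w_4 = 0.034506·4.2985 + 0.006501·24.9663 = 0.3106  (Raytheon)
Σw_i=1.0000  μᵀw=0.1200
σ²=wᵀΣw=λ₁·μ_p+λ₂ = 0.034506·0.120 + 0.006501 = 0.010642 ≈ 0.0106

0.2034


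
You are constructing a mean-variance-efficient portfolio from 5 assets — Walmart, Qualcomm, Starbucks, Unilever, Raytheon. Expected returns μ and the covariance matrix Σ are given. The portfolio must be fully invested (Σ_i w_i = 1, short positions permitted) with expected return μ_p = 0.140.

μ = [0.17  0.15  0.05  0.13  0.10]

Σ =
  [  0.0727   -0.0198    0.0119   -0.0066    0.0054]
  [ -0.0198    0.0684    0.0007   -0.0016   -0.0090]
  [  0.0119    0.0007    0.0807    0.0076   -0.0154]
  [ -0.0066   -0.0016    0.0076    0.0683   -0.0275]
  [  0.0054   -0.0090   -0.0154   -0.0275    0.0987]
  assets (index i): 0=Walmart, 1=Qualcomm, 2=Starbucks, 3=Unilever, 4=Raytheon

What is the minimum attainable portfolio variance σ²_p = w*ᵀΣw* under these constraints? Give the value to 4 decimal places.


0.0114

x=Σ⁻¹μ = [3.3969  3.5164  0.1849  3.1169  2.0453]
y=Σ⁻¹𝟙 = [18.9689  23.1172  10.8858  23.6520  19.4903]
a=μᵀx=1.723899  b=𝟙ᵀx=12.260381  c=𝟙ᵀy=96.114274  D=ac−b²=15.374359
λ₁=(c·0.140−b)/D = (96.114274·0.140−12.260381)/15.374359 = 0.077767
λ₂=(a−b·0.140)/D = (1.723899−12.260381·0.140)/15.374359 = 0.000484
w* = 0.077767·x + 0.000484·y:
  w_0 = 0.077767·3.3969 + 0.000484·18.9689 = 0.2733  (Walmart)
  w_1 = 0.077767·3.5164 + 0.000484·23.1172 = 0.2847  (Qualcomm)
  w_2 = 0.077767·0.1849 + 0.000484·10.8858 = 0.0197  (Starbucks)
  w_3 = 0.077767·3.1169 + 0.000484·23.6520 = 0.2538  (Unilever)
  w_4 = 0.077767·2.0453 + 0.000484·19.4903 = 0.1685  (Raytheon)
Σw_i=1.0000  μᵀw=0.1400
σ²=wᵀΣw=λ₁·μ_p+λ₂ = 0.077767·0.140 + 0.000484 = 0.011372 ≈ 0.0114
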